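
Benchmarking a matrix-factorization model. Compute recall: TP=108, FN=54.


Recall = TP/(TP+FN)
= 108/(108+54)
= 108/162 = 66.67%

66.67%


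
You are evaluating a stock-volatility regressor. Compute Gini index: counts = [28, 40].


Probabilities: [28/68, 40/68] ≈ [0.4118, 0.5882]
Σpᵢ² = (784 + 1600)/68² = 2384/4624
Gini = 1 - Σpᵢ² = 1 - 2384/4624 = 0.4844

0.4844


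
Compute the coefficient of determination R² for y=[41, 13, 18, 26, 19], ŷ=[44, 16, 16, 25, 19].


ȳ = 23.4
SS_res = Σ(y-ŷ)² = 23
SS_tot = Σ(y-ȳ)² = 473.2
R² = 1 - SS_res/SS_tot = 1 - 0.0486 = 0.9514

0.9514


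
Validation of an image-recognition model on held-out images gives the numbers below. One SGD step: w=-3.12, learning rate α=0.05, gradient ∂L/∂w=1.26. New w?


w_new = w - α·∇
= -3.12 - 0.05·1.26
= -3.12 - 0.063
= -3.183

-3.183


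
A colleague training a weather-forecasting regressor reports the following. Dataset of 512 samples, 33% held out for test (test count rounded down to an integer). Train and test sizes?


Test = ⌊512·33/100⌋ = 168
Train = 512 - 168 = 344

Train: 344, Test: 168


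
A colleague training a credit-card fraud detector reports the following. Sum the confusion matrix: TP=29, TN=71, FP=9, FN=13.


Total = TP + TN + FP + FN
= 29 + 71 + 9 + 13
= 122
(Predicted positive: 38, predicted negative: 84)

122


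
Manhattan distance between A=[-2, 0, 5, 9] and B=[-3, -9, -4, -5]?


d = |-2+ 3| + |0+ 9| + |5+ 4| + |9+ 5|
  = 1 + 9 + 9 + 14
  = 33

33


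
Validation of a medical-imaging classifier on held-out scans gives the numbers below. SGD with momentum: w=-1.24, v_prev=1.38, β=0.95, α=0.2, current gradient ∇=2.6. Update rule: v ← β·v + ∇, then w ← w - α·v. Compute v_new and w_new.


v_new = 0.95·1.38 + 2.6 = 1.311 + 2.6 = 3.911
w_new = -1.24 - 0.2·3.911 = -1.24 - 0.7822 = -2.0222

v_new=3.911, w_new=-2.0222


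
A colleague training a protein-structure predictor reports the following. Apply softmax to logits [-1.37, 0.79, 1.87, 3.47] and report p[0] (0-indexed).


Exponentials: e^-1.37=0.2541, e^0.79=2.2034, e^1.87=6.4883, e^3.47=32.1367
Sum = 41.0825
Softmax = [0.0062, 0.0536, 0.1579, 0.7822]
p[0] = 0.2541/41.0825 = 0.0062

0.0062


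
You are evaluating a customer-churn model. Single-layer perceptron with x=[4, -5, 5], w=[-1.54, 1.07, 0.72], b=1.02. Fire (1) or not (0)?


z = (4)·(-1.54) + (-5)·(1.07) + (5)·(0.72) + 1.02
  = -6.89
step(z) = 0 (z<0)

0


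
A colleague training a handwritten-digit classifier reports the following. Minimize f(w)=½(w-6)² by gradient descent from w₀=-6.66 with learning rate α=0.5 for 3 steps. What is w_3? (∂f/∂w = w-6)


step 1: grad = -6.66-6 = -12.66; w = -6.66 - 0.5·(-12.66) = -0.33
step 2: grad = -0.33-6 = -6.33; w = -0.33 - 0.5·(-6.33) = 2.835
step 3: grad = 2.835-6 = -3.165; w = 2.835 - 0.5·(-3.165) = 4.4175

4.4175


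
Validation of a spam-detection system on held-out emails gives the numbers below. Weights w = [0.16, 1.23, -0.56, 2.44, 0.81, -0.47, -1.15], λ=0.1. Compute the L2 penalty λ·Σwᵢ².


‖w‖₂² = (0.16)² + (1.23)² + (-0.56)² + (2.44)² + (0.81)² + (-0.47)² + (-1.15)²
     = 0.0256 + 1.5129 + 0.3136 + 5.9536 + 0.6561 + 0.2209 + 1.3225
     = 10.0052
λ·‖w‖₂² = 0.1·10.0052 = 1.00052

1.00052


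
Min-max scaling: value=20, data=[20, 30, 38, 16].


min=16, max=38
(20-16)/(38-16) = 4/22 = 0.1818

0.1818


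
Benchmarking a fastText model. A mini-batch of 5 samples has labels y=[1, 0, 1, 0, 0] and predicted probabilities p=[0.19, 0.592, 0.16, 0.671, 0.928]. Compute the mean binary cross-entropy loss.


L[0] = -ln(0.19) = 1.6607
L[1] = -ln(1-0.592) = -ln(0.408) = 0.8965
L[2] = -ln(0.16) = 1.8326
L[3] = -ln(1-0.671) = -ln(0.329) = 1.1117
L[4] = -ln(1-0.928) = -ln(0.072) = 2.6311
mean = (1.6607 + 0.8965 + 1.8326 + 1.1117 + 2.6311)/5 = 1.6265

1.6265


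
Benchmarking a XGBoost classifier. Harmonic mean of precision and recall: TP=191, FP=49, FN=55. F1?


Precision = 191/240 = 0.7958
Recall = 191/246 = 0.7764
F1 = 2·P·R/(P+R) = 2·TP/(2·TP+FP+FN) = 382/(382+49+55) = 382/486 = 0.786

0.786


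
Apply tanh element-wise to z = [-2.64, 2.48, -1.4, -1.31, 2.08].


tanh(-2.64) = -0.9899
tanh(2.48) = 0.9861
tanh(-1.4) = -0.8854
tanh(-1.31) = -0.8643
tanh(2.08) = 0.9693
result = [-0.9899, 0.9861, -0.8854, -0.8643, 0.9693]

[-0.9899, 0.9861, -0.8854, -0.8643, 0.9693]


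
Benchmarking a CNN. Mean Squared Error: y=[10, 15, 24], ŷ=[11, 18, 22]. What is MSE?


Squared errors: (10-11)²=1, (15-18)²=9, (24-22)²=4
Sum = 14
MSE = 14/3 = 14/3

14/3


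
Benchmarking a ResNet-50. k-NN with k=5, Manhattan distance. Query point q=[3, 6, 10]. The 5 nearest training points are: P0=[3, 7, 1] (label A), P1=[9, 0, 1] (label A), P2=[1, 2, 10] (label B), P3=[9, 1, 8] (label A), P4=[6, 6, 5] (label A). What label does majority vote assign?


d(q,P0) = 10  (label A)
d(q,P1) = 21  (label A)
d(q,P2) = 6  (label B)
d(q,P3) = 13  (label A)
d(q,P4) = 8  (label A)
Votes: A=4, B=1
Majority → A

A


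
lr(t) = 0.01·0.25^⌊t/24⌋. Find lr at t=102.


n_drops = ⌊102/24⌋ = 4
lr = 0.01·0.25^4 = 0.01·0.00390625 = 0.0000390625

0.0000390625


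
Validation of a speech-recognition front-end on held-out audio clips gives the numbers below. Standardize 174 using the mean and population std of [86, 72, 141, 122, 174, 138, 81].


μ = 116.2857, σ = 34.9886
z = (174 - 116.2857)/34.9886 = 1.6495

1.6495


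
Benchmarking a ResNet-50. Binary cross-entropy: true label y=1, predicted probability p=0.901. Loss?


BCE = -[y·ln(p) + (1-y)·ln(1-p)]
= -1·ln(0.901) - 0
= -ln(0.901) = 0.1043

0.1043


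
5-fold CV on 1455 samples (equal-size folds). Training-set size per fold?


Fold size = 1455/5 = 291
Training per fold = 1455 - 291 = 1164

1164


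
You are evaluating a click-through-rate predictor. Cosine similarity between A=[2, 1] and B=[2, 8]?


A·B = 2·2 + 1·8 = 12
‖A‖ = √5 = 2.2361, ‖B‖ = √68 = 8.2462
cos = 12/(√5·√68) = 12/√340 = 0.6508

0.6508


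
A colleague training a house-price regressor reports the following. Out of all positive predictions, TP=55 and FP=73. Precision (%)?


Precision = TP/(TP+FP)
= 55/(55+73)
= 55/128 = 42.97%

42.97%


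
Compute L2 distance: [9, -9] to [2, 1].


d = √((9-2)² + (-9-1)²)
  = √(49 + 100)
  = √149 = 12.2066

12.2066


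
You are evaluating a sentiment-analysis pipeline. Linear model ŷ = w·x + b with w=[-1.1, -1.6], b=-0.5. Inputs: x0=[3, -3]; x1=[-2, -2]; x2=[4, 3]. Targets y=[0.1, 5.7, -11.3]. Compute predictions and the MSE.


ŷ0 = (-1.1)·(3) + (-1.6)·(-3) - 0.5 = 1.0
ŷ1 = (-1.1)·(-2) + (-1.6)·(-2) - 0.5 = 4.9
ŷ2 = (-1.1)·(4) + (-1.6)·(3) - 0.5 = -9.7
errors² = [0.81, 0.64, 2.56]
MSE = 4.0100/3 = 1.3367

1.3367


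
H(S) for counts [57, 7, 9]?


Probabilities: [57/73, 7/73, 9/73] ≈ [0.7808, 0.0959, 0.1233]
H = -((57/73)·log₂(57/73) + (7/73)·log₂(7/73) + (9/73)·log₂(9/73))
  = 0.9754 bits

0.9754 bits


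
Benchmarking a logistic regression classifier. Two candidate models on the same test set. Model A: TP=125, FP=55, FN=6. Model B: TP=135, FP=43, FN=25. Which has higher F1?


Model A: P=125/180=0.6944, R=125/131=0.9542, F1=2PR/(P+R)=2TP/(2TP+FP+FN)=250/311=0.8039
Model B: P=135/178=0.7584, R=135/160=0.8438, F1=2PR/(P+R)=2TP/(2TP+FP+FN)=270/338=0.7988
0.8039 > 0.7988 → Model A

Model A


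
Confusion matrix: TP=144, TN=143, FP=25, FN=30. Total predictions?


Total = TP + TN + FP + FN
= 144 + 143 + 25 + 30
= 342
(Predicted positive: 169, predicted negative: 173)

342


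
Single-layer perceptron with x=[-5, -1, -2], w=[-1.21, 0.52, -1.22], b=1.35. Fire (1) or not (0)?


z = (-5)·(-1.21) + (-1)·(0.52) + (-2)·(-1.22) + 1.35
  = 9.32
step(z) = 1 (z≥0)

1


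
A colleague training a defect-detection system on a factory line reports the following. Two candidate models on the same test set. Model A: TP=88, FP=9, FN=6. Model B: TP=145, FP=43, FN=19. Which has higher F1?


Model A: P=88/97=0.9072, R=88/94=0.9362, F1=2PR/(P+R)=2TP/(2TP+FP+FN)=176/191=0.9215
Model B: P=145/188=0.7713, R=145/164=0.8841, F1=2PR/(P+R)=2TP/(2TP+FP+FN)=290/352=0.8239
0.9215 > 0.8239 → Model A

Model A


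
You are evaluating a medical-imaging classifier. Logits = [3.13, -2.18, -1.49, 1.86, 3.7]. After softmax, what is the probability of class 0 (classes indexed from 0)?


Exponentials: e^3.13=22.874, e^-2.18=0.113, e^-1.49=0.2254, e^1.86=6.4237, e^3.7=40.4473
Sum = 70.0834
Softmax = [0.3264, 0.0016, 0.0032, 0.0917, 0.5771]
p[0] = 22.874/70.0834 = 0.3264

0.3264


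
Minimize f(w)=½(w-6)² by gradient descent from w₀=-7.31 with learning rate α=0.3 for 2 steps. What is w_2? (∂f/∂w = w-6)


step 1: grad = -7.31-6 = -13.31; w = -7.31 - 0.3·(-13.31) = -3.317
step 2: grad = -3.317-6 = -9.317; w = -3.317 - 0.3·(-9.317) = -0.5219

-0.5219


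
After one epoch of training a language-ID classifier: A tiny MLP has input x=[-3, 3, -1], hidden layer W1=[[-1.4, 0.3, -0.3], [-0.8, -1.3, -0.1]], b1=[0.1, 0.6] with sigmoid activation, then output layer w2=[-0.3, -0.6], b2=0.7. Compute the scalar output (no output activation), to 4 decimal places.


z1[0] = (-1.4)·(-3) + (0.3)·(3) + (-0.3)·(-1) + 0.1 = 5.5
z1[1] = (-0.8)·(-3) + (-1.3)·(3) + (-0.1)·(-1) + 0.6 = -0.8
h = sigmoid(z1) = [0.9959, 0.31]
output = (-0.3)·(0.9959) + (-0.6)·(0.31) + 0.7 = 0.2152

0.2152


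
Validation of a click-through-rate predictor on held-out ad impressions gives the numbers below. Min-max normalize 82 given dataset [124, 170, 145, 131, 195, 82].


min=82, max=195
(82-82)/(195-82) = 0/113 = 0.0

0.0


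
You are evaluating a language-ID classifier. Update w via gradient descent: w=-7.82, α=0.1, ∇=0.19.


w_new = w - α·∇
= -7.82 - 0.1·0.19
= -7.82 - 0.019
= -7.839

-7.839


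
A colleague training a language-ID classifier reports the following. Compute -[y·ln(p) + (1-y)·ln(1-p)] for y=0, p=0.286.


BCE = -[y·ln(p) + (1-y)·ln(1-p)]
= -0 - 1·ln(1-0.286)
= -ln(0.714) = 0.3369

0.3369


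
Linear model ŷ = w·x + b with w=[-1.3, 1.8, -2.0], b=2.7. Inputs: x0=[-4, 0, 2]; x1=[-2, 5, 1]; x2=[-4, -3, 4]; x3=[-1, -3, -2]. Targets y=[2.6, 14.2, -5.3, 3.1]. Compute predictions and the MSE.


ŷ0 = (-1.3)·(-4) + (1.8)·(0) + (-2.0)·(2) + 2.7 = 3.9
ŷ1 = (-1.3)·(-2) + (1.8)·(5) + (-2.0)·(1) + 2.7 = 12.3
ŷ2 = (-1.3)·(-4) + (1.8)·(-3) + (-2.0)·(4) + 2.7 = -5.5
ŷ3 = (-1.3)·(-1) + (1.8)·(-3) + (-2.0)·(-2) + 2.7 = 2.6
errors² = [1.69, 3.61, 0.04, 0.25]
MSE = 5.5900/4 = 1.3975

1.3975


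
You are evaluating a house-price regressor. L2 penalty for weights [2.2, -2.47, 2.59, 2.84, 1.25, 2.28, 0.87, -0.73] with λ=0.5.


‖w‖₂² = (2.2)² + (-2.47)² + (2.59)² + (2.84)² + (1.25)² + (2.28)² + (0.87)² + (-0.73)²
     = 4.84 + 6.1009 + 6.7081 + 8.0656 + 1.5625 + 5.1984 + 0.7569 + 0.5329
     = 33.7653
λ·‖w‖₂² = 0.5·33.7653 = 16.88265

16.88265


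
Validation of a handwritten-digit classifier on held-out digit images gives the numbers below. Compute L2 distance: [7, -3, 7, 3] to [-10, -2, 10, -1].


d = √((7+ 10)² + (-3+ 2)² + (7-10)² + (3+ 1)²)
  = √(289 + 1 + 9 + 16)
  = √315 = 17.7482

17.7482


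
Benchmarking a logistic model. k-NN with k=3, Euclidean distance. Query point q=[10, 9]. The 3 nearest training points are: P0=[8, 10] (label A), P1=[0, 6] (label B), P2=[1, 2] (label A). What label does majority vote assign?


d(q,P0) = 2.2361  (label A)
d(q,P1) = 10.4403  (label B)
d(q,P2) = 11.4018  (label A)
Votes: A=2, B=1
Majority → A

A


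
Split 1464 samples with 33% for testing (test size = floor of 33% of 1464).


Test = ⌊1464·33/100⌋ = 483
Train = 1464 - 483 = 981

Train: 981, Test: 483


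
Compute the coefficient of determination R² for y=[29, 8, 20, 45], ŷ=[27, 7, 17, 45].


ȳ = 25.5
SS_res = Σ(y-ŷ)² = 14
SS_tot = Σ(y-ȳ)² = 729
R² = 1 - SS_res/SS_tot = 1 - 0.0192 = 0.9808

0.9808


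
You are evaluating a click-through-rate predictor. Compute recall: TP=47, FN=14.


Recall = TP/(TP+FN)
= 47/(47+14)
= 47/61 = 77.05%

77.05%


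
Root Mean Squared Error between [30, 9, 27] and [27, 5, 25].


MSE = 29/3 = 9.6667
RMSE = √(29/3) = 3.1091

3.1091


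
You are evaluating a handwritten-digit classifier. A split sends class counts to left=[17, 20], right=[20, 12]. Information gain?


Parent = [37, 32], H_parent = 0.9962
H_left = 0.9953 (n=37), H_right = 0.9544 (n=32)
H_children = (37/69)·0.9953 + (32/69)·0.9544 = 0.9763
IG = 0.9962 - 0.9763 = 0.0199

0.0199


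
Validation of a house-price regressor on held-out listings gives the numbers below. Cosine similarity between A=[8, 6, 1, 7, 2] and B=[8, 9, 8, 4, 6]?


A·B = 8·8 + 6·9 + 1·8 + 7·4 + 2·6 = 166
‖A‖ = √154 = 12.4097, ‖B‖ = √261 = 16.1555
cos = 166/(√154·√261) = 166/√40194 = 0.828

0.828


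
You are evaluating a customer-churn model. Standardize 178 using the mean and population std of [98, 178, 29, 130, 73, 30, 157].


μ = 99.2857, σ = 54.6462
z = (178 - 99.2857)/54.6462 = 1.4404

1.4404


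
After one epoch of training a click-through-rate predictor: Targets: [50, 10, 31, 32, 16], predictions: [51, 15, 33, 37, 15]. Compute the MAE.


Absolute errors: |50-51|=1, |10-15|=5, |31-33|=2, |32-37|=5, |16-15|=1
Sum = 14
MAE = 14/5 = 14/5

14/5


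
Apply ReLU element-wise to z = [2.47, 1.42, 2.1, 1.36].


ReLU(2.47) = max(0, 2.47) = 2.47
ReLU(1.42) = max(0, 1.42) = 1.42
ReLU(2.1) = max(0, 2.1) = 2.1
ReLU(1.36) = max(0, 1.36) = 1.36
result = [2.47, 1.42, 2.1, 1.36]

[2.47, 1.42, 2.1, 1.36]


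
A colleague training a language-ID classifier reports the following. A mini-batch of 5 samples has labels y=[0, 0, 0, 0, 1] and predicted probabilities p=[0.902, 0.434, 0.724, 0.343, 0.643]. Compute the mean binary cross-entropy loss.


L[0] = -ln(1-0.902) = -ln(0.098) = 2.3228
L[1] = -ln(1-0.434) = -ln(0.566) = 0.5692
L[2] = -ln(1-0.724) = -ln(0.276) = 1.2874
L[3] = -ln(1-0.343) = -ln(0.657) = 0.4201
L[4] = -ln(0.643) = 0.4416
mean = (2.3228 + 0.5692 + 1.2874 + 0.4201 + 0.4416)/5 = 1.0082

1.0082


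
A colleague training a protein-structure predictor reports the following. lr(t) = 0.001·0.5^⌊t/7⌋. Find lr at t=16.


n_drops = ⌊16/7⌋ = 2
lr = 0.001·0.5^2 = 0.001·0.25 = 0.00025

0.00025


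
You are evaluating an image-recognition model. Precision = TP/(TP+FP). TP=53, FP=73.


Precision = TP/(TP+FP)
= 53/(53+73)
= 53/126 = 42.06%

42.06%


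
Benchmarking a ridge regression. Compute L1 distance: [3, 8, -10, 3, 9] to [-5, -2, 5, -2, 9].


d = |3+ 5| + |8+ 2| + |-10-5| + |3+ 2| + |9-9|
  = 8 + 10 + 15 + 5 + 0
  = 38

38


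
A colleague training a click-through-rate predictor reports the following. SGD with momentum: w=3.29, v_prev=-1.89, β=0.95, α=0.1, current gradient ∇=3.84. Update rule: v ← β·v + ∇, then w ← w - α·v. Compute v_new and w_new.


v_new = 0.95·-1.89 + 3.84 = -1.7955 + 3.84 = 2.0445
w_new = 3.29 - 0.1·2.0445 = 3.29 - 0.20445 = 3.08555

v_new=2.0445, w_new=3.08555


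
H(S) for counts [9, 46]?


Probabilities: [9/55, 46/55] ≈ [0.1636, 0.8364]
H = -((9/55)·log₂(9/55) + (46/55)·log₂(46/55))
  = 0.6429 bits

0.6429 bits


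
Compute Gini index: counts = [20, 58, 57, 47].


Probabilities: [20/182, 58/182, 57/182, 47/182] ≈ [0.1099, 0.3187, 0.3132, 0.2582]
Σpᵢ² = (400 + 3364 + 3249 + 2209)/182² = 9222/33124
Gini = 1 - Σpᵢ² = 1 - 9222/33124 = 0.7216

0.7216


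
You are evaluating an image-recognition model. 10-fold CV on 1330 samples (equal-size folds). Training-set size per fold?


Fold size = 1330/10 = 133
Training per fold = 1330 - 133 = 1197

1197


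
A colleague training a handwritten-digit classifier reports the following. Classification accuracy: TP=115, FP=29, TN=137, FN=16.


Accuracy = (TP+TN)/(TP+TN+FP+FN)
= (115+137)/(297)
= 252/297 = 84.85%

84.85%


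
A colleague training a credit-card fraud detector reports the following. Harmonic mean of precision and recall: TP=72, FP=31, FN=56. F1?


Precision = 72/103 = 0.699
Recall = 72/128 = 0.5625
F1 = 2·P·R/(P+R) = 2·TP/(2·TP+FP+FN) = 144/(144+31+56) = 144/231 = 0.6234

0.6234


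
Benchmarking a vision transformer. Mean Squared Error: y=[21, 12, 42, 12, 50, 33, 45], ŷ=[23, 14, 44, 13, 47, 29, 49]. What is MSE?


Squared errors: (21-23)²=4, (12-14)²=4, (42-44)²=4, (12-13)²=1, (50-47)²=9, (33-29)²=16, (45-49)²=16
Sum = 54
MSE = 54/7 = 54/7

54/7


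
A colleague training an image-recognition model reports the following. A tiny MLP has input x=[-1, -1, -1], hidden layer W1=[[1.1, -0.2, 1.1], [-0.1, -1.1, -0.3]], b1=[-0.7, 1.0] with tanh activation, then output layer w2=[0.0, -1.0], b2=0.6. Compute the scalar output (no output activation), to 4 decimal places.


z1[0] = (1.1)·(-1) + (-0.2)·(-1) + (1.1)·(-1) - 0.7 = -2.7
z1[1] = (-0.1)·(-1) + (-1.1)·(-1) + (-0.3)·(-1) + 1.0 = 2.5
h = tanh(z1) = [-0.991, 0.9866]
output = (0.0)·(-0.991) + (-1.0)·(0.9866) + 0.6 = -0.3866

-0.3866


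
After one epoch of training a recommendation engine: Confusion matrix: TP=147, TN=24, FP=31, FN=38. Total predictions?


Total = TP + TN + FP + FN
= 147 + 24 + 31 + 38
= 240
(Predicted positive: 178, predicted negative: 62)

240


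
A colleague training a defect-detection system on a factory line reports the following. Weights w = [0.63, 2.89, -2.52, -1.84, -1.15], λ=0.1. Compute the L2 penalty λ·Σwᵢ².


‖w‖₂² = (0.63)² + (2.89)² + (-2.52)² + (-1.84)² + (-1.15)²
     = 0.3969 + 8.3521 + 6.3504 + 3.3856 + 1.3225
     = 19.8075
λ·‖w‖₂² = 0.1·19.8075 = 1.98075

1.98075


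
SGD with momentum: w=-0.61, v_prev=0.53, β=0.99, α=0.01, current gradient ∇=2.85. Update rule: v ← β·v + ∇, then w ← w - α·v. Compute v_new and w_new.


v_new = 0.99·0.53 + 2.85 = 0.5247 + 2.85 = 3.3747
w_new = -0.61 - 0.01·3.3747 = -0.61 - 0.033747 = -0.643747

v_new=3.3747, w_new=-0.643747


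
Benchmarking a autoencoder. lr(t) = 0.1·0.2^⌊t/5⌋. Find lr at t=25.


n_drops = ⌊25/5⌋ = 5
lr = 0.1·0.2^5 = 0.1·0.00032 = 0.000032

0.000032


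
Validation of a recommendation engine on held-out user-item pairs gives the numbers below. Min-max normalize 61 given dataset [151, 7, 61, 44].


min=7, max=151
(61-7)/(151-7) = 54/144 = 0.375

0.375


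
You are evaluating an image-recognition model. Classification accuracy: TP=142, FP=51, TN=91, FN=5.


Accuracy = (TP+TN)/(TP+TN+FP+FN)
= (142+91)/(289)
= 233/289 = 80.62%

80.62%


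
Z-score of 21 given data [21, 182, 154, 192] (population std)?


μ = 137.25, σ = 68.547
z = (21 - 137.25)/68.547 = -1.6959

-1.6959


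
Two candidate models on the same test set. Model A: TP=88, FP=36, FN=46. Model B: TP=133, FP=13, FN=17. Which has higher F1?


Model A: P=88/124=0.7097, R=88/134=0.6567, F1=2PR/(P+R)=2TP/(2TP+FP+FN)=176/258=0.6822
Model B: P=133/146=0.911, R=133/150=0.8867, F1=2PR/(P+R)=2TP/(2TP+FP+FN)=266/296=0.8986
0.6822 < 0.8986 → Model B

Model B


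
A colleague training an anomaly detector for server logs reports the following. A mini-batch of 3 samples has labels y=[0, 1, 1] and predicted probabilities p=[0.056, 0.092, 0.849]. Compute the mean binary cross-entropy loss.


L[0] = -ln(1-0.056) = -ln(0.944) = 0.0576
L[1] = -ln(0.092) = 2.386
L[2] = -ln(0.849) = 0.1637
mean = (0.0576 + 2.386 + 0.1637)/3 = 0.8691

0.8691


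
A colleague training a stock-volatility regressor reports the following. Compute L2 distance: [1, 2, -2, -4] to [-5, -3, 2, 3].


d = √((1+ 5)² + (2+ 3)² + (-2-2)² + (-4-3)²)
  = √(36 + 25 + 16 + 49)
  = √126 = 11.225

11.225


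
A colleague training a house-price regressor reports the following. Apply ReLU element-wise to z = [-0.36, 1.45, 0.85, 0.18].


ReLU(-0.36) = max(0, -0.36) = 0.0
ReLU(1.45) = max(0, 1.45) = 1.45
ReLU(0.85) = max(0, 0.85) = 0.85
ReLU(0.18) = max(0, 0.18) = 0.18
result = [0.0, 1.45, 0.85, 0.18]

[0.0, 1.45, 0.85, 0.18]


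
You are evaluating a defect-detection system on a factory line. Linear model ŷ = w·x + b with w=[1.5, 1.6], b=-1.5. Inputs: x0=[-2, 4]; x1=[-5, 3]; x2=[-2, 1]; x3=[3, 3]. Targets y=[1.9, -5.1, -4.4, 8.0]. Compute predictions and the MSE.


ŷ0 = (1.5)·(-2) + (1.6)·(4) - 1.5 = 1.9
ŷ1 = (1.5)·(-5) + (1.6)·(3) - 1.5 = -4.2
ŷ2 = (1.5)·(-2) + (1.6)·(1) - 1.5 = -2.9
ŷ3 = (1.5)·(3) + (1.6)·(3) - 1.5 = 7.8
errors² = [0.0, 0.81, 2.25, 0.04]
MSE = 3.1000/4 = 0.775

0.775


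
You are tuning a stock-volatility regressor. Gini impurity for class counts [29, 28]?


Probabilities: [29/57, 28/57] ≈ [0.5088, 0.4912]
Σpᵢ² = (841 + 784)/57² = 1625/3249
Gini = 1 - Σpᵢ² = 1 - 1625/3249 = 0.4998

0.4998


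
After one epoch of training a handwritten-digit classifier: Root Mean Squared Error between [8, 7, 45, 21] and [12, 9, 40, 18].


MSE = 54/4 = 13.5
RMSE = √(54/4) = 3.6742

3.6742


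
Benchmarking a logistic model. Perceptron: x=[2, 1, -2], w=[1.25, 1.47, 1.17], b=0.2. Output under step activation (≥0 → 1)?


z = (2)·(1.25) + (1)·(1.47) + (-2)·(1.17) + 0.2
  = 1.83
step(z) = 1 (z≥0)

1


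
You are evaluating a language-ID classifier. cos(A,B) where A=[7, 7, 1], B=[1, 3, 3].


A·B = 7·1 + 7·3 + 1·3 = 31
‖A‖ = √99 = 9.9499, ‖B‖ = √19 = 4.3589
cos = 31/(√99·√19) = 31/√1881 = 0.7148

0.7148


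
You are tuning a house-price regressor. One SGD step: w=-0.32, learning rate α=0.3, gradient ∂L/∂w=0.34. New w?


w_new = w - α·∇
= -0.32 - 0.3·0.34
= -0.32 - 0.102
= -0.422

-0.422


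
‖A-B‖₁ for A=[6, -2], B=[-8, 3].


d = |6+ 8| + |-2-3|
  = 14 + 5
  = 19

19


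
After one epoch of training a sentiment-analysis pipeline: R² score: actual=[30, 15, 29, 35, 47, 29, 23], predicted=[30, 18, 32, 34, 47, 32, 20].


ȳ = 29.7143
SS_res = Σ(y-ŷ)² = 37
SS_tot = Σ(y-ȳ)² = 589.43
R² = 1 - SS_res/SS_tot = 1 - 0.0628 = 0.9372

0.9372


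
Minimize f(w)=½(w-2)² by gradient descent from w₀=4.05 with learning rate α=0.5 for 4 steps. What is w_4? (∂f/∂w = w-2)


step 1: grad = 4.05-2 = 2.05; w = 4.05 - 0.5·(2.05) = 3.025
step 2: grad = 3.025-2 = 1.025; w = 3.025 - 0.5·(1.025) = 2.5125
step 3: grad = 2.5125-2 = 0.5125; w = 2.5125 - 0.5·(0.5125) = 2.25625
step 4: grad = 2.25625-2 = 0.25625; w = 2.25625 - 0.5·(0.25625) = 2.128125

2.128125


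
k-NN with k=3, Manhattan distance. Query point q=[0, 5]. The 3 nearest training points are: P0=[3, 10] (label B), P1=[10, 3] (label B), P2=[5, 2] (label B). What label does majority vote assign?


d(q,P0) = 8  (label B)
d(q,P1) = 12  (label B)
d(q,P2) = 8  (label B)
Votes: A=0, B=3
Majority → B

B


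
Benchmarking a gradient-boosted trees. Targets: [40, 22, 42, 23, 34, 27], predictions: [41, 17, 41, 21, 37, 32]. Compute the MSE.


Squared errors: (40-41)²=1, (22-17)²=25, (42-41)²=1, (23-21)²=4, (34-37)²=9, (27-32)²=25
Sum = 65
MSE = 65/6 = 65/6

65/6


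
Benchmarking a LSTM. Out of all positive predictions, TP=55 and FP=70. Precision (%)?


Precision = TP/(TP+FP)
= 55/(55+70)
= 55/125 = 44.0%

44.0%


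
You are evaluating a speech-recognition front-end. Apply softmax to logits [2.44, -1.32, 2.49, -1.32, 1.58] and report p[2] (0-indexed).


Exponentials: e^2.44=11.473, e^-1.32=0.2671, e^2.49=12.0613, e^-1.32=0.2671, e^1.58=4.855
Sum = 28.9235
Softmax = [0.3967, 0.0092, 0.417, 0.0092, 0.1679]
p[2] = 12.0613/28.9235 = 0.417

0.417


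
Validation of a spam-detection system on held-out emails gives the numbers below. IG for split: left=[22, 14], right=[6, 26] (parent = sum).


Parent = [28, 40], H_parent = 0.9774
H_left = 0.9641 (n=36), H_right = 0.6962 (n=32)
H_children = (36/68)·0.9641 + (32/68)·0.6962 = 0.838
IG = 0.9774 - 0.838 = 0.1394

0.1394


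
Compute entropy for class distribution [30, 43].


Probabilities: [30/73, 43/73] ≈ [0.411, 0.589]
H = -((30/73)·log₂(30/73) + (43/73)·log₂(43/73))
  = 0.977 bits

0.977 bits


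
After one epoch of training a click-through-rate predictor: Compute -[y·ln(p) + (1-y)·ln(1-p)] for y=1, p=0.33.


BCE = -[y·ln(p) + (1-y)·ln(1-p)]
= -1·ln(0.33) - 0
= -ln(0.33) = 1.1087

1.1087


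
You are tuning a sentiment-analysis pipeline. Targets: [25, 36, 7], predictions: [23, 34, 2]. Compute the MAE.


Absolute errors: |25-23|=2, |36-34|=2, |7-2|=5
Sum = 9
MAE = 9/3 = 3

3


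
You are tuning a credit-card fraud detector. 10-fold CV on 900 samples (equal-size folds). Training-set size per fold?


Fold size = 900/10 = 90
Training per fold = 900 - 90 = 810

810


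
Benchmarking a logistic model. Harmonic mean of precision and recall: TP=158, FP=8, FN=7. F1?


Precision = 158/166 = 0.9518
Recall = 158/165 = 0.9576
F1 = 2·P·R/(P+R) = 2·TP/(2·TP+FP+FN) = 316/(316+8+7) = 316/331 = 0.9547

0.9547


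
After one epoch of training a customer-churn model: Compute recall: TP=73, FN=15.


Recall = TP/(TP+FN)
= 73/(73+15)
= 73/88 = 82.95%

82.95%


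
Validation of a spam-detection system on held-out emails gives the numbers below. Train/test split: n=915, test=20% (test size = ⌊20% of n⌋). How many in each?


Test = ⌊915·20/100⌋ = 183
Train = 915 - 183 = 732

Train: 732, Test: 183


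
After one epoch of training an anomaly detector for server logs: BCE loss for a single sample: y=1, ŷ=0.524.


BCE = -[y·ln(p) + (1-y)·ln(1-p)]
= -1·ln(0.524) - 0
= -ln(0.524) = 0.6463

0.6463


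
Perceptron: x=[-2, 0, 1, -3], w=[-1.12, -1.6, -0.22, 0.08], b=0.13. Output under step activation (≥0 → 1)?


z = (-2)·(-1.12) + (0)·(-1.6) + (1)·(-0.22) + (-3)·(0.08) + 0.13
  = 1.91
step(z) = 1 (z≥0)

1


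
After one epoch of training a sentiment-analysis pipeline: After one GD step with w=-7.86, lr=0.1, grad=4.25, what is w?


w_new = w - α·∇
= -7.86 - 0.1·4.25
= -7.86 - 0.425
= -8.285

-8.285


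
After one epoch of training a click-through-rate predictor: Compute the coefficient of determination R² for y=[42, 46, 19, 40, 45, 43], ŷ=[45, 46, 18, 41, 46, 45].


ȳ = 39.1667
SS_res = Σ(y-ŷ)² = 16
SS_tot = Σ(y-ȳ)² = 510.83
R² = 1 - SS_res/SS_tot = 1 - 0.0313 = 0.9687

0.9687


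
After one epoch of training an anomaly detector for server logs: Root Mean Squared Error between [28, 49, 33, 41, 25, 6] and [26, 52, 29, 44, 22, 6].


MSE = 47/6 = 7.8333
RMSE = √(47/6) = 2.7988

2.7988


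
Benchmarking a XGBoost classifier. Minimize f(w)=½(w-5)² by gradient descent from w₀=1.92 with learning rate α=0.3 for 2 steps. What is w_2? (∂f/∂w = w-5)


step 1: grad = 1.92-5 = -3.08; w = 1.92 - 0.3·(-3.08) = 2.844
step 2: grad = 2.844-5 = -2.156; w = 2.844 - 0.3·(-2.156) = 3.4908

3.4908


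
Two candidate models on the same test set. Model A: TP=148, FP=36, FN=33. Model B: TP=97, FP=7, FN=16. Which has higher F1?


Model A: P=148/184=0.8043, R=148/181=0.8177, F1=2PR/(P+R)=2TP/(2TP+FP+FN)=296/365=0.811
Model B: P=97/104=0.9327, R=97/113=0.8584, F1=2PR/(P+R)=2TP/(2TP+FP+FN)=194/217=0.894
0.811 < 0.894 → Model B

Model B


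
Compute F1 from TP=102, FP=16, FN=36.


Precision = 102/118 = 0.8644
Recall = 102/138 = 0.7391
F1 = 2·P·R/(P+R) = 2·TP/(2·TP+FP+FN) = 204/(204+16+36) = 204/256 = 0.7969

0.7969


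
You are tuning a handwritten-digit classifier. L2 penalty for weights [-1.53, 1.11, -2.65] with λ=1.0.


‖w‖₂² = (-1.53)² + (1.11)² + (-2.65)²
     = 2.3409 + 1.2321 + 7.0225
     = 10.5955
λ·‖w‖₂² = 1.0·10.5955 = 10.5955

10.5955


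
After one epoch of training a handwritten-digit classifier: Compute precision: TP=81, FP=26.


Precision = TP/(TP+FP)
= 81/(81+26)
= 81/107 = 75.7%

75.7%


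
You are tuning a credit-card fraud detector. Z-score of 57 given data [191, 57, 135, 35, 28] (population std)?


μ = 89.2, σ = 63.5308
z = (57 - 89.2)/63.5308 = -0.5068

-0.5068


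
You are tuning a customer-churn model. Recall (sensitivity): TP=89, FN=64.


Recall = TP/(TP+FN)
= 89/(89+64)
= 89/153 = 58.17%

58.17%


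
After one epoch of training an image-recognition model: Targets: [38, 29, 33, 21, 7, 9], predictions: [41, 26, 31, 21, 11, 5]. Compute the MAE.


Absolute errors: |38-41|=3, |29-26|=3, |33-31|=2, |21-21|=0, |7-11|=4, |9-5|=4
Sum = 16
MAE = 16/6 = 8/3

8/3


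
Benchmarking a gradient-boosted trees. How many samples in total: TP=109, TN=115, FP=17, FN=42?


Total = TP + TN + FP + FN
= 109 + 115 + 17 + 42
= 283
(Predicted positive: 126, predicted negative: 157)

283


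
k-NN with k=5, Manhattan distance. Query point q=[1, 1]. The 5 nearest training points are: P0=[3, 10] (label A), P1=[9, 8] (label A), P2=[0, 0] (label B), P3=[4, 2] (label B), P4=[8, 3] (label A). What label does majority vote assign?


d(q,P0) = 11  (label A)
d(q,P1) = 15  (label A)
d(q,P2) = 2  (label B)
d(q,P3) = 4  (label B)
d(q,P4) = 9  (label A)
Votes: A=3, B=2
Majority → A

A


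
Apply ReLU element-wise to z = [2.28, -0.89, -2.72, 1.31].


ReLU(2.28) = max(0, 2.28) = 2.28
ReLU(-0.89) = max(0, -0.89) = 0.0
ReLU(-2.72) = max(0, -2.72) = 0.0
ReLU(1.31) = max(0, 1.31) = 1.31
result = [2.28, 0.0, 0.0, 1.31]

[2.28, 0.0, 0.0, 1.31]


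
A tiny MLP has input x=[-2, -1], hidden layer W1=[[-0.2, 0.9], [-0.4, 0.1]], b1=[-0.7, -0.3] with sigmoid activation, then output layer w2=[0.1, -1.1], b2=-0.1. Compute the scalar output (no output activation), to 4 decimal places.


z1[0] = (-0.2)·(-2) + (0.9)·(-1) - 0.7 = -1.2
z1[1] = (-0.4)·(-2) + (0.1)·(-1) - 0.3 = 0.4
h = sigmoid(z1) = [0.2315, 0.5987]
output = (0.1)·(0.2315) + (-1.1)·(0.5987) - 0.1 = -0.7354

-0.7354


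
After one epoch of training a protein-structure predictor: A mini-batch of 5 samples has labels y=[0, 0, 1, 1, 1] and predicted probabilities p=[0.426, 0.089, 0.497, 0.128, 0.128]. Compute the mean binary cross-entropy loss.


L[0] = -ln(1-0.426) = -ln(0.574) = 0.5551
L[1] = -ln(1-0.089) = -ln(0.911) = 0.0932
L[2] = -ln(0.497) = 0.6992
L[3] = -ln(0.128) = 2.0557
L[4] = -ln(0.128) = 2.0557
mean = (0.5551 + 0.0932 + 0.6992 + 2.0557 + 2.0557)/5 = 1.0918

1.0918


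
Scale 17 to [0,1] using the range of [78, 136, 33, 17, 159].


min=17, max=159
(17-17)/(159-17) = 0/142 = 0.0

0.0


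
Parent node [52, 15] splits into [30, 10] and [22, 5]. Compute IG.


Parent = [52, 15], H_parent = 0.7672
H_left = 0.8113 (n=40), H_right = 0.6913 (n=27)
H_children = (40/67)·0.8113 + (27/67)·0.6913 = 0.7629
IG = 0.7672 - 0.7629 = 0.0043

0.0043


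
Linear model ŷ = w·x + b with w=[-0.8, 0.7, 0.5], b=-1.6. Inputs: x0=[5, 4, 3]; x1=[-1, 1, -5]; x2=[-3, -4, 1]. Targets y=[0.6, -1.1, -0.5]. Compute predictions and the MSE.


ŷ0 = (-0.8)·(5) + (0.7)·(4) + (0.5)·(3) - 1.6 = -1.3
ŷ1 = (-0.8)·(-1) + (0.7)·(1) + (0.5)·(-5) - 1.6 = -2.6
ŷ2 = (-0.8)·(-3) + (0.7)·(-4) + (0.5)·(1) - 1.6 = -1.5
errors² = [3.61, 2.25, 1.0]
MSE = 6.8600/3 = 2.2867

2.2867


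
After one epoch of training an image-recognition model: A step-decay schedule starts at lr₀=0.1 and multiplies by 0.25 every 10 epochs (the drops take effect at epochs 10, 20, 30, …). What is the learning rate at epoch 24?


n_drops = ⌊24/10⌋ = 2
lr = 0.1·0.25^2 = 0.1·0.0625 = 0.00625

0.00625


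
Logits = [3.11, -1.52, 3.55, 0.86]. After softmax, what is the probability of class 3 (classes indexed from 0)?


Exponentials: e^3.11=22.421, e^-1.52=0.2187, e^3.55=34.8133, e^0.86=2.3632
Sum = 59.8162
Softmax = [0.3748, 0.0037, 0.582, 0.0395]
p[3] = 2.3632/59.8162 = 0.0395

0.0395


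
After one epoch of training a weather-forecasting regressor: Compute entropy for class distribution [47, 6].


Probabilities: [47/53, 6/53] ≈ [0.8868, 0.1132]
H = -((47/53)·log₂(47/53) + (6/53)·log₂(6/53))
  = 0.5095 bits

0.5095 bits


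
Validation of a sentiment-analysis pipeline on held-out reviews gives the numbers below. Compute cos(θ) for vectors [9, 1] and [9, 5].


A·B = 9·9 + 1·5 = 86
‖A‖ = √82 = 9.0554, ‖B‖ = √106 = 10.2956
cos = 86/(√82·√106) = 86/√8692 = 0.9224

0.9224


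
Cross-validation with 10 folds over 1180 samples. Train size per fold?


Fold size = 1180/10 = 118
Training per fold = 1180 - 118 = 1062

1062


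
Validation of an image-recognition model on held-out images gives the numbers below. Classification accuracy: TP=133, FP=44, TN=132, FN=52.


Accuracy = (TP+TN)/(TP+TN+FP+FN)
= (133+132)/(361)
= 265/361 = 73.41%

73.41%


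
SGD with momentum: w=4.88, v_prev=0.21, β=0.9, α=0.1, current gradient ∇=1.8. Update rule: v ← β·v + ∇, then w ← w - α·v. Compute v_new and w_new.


v_new = 0.9·0.21 + 1.8 = 0.189 + 1.8 = 1.989
w_new = 4.88 - 0.1·1.989 = 4.88 - 0.1989 = 4.6811

v_new=1.989, w_new=4.6811


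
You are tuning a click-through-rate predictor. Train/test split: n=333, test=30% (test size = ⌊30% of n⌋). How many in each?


Test = ⌊333·30/100⌋ = 99
Train = 333 - 99 = 234

Train: 234, Test: 99


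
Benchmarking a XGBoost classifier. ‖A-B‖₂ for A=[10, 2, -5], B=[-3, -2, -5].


d = √((10+ 3)² + (2+ 2)² + (-5+ 5)²)
  = √(169 + 16 + 0)
  = √185 = 13.6015

13.6015


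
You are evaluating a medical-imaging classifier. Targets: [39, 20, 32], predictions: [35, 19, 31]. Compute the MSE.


Squared errors: (39-35)²=16, (20-19)²=1, (32-31)²=1
Sum = 18
MSE = 18/3 = 6

6


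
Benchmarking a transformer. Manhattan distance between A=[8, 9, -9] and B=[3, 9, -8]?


d = |8-3| + |9-9| + |-9+ 8|
  = 5 + 0 + 1
  = 6

6


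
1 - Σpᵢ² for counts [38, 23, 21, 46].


Probabilities: [38/128, 23/128, 21/128, 46/128] ≈ [0.2969, 0.1797, 0.1641, 0.3594]
Σpᵢ² = (1444 + 529 + 441 + 2116)/128² = 4530/16384
Gini = 1 - Σpᵢ² = 1 - 4530/16384 = 0.7235

0.7235


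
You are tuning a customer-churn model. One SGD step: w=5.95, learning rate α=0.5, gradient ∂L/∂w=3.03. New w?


w_new = w - α·∇
= 5.95 - 0.5·3.03
= 5.95 - 1.515
= 4.435

4.435


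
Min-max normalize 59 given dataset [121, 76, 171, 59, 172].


min=59, max=172
(59-59)/(172-59) = 0/113 = 0.0

0.0


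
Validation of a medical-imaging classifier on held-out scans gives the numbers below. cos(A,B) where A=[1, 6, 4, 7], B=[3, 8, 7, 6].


A·B = 1·3 + 6·8 + 4·7 + 7·6 = 121
‖A‖ = √102 = 10.0995, ‖B‖ = √158 = 12.5698
cos = 121/(√102·√158) = 121/√16116 = 0.9531

0.9531


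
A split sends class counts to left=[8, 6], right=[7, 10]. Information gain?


Parent = [15, 16], H_parent = 0.9992
H_left = 0.9852 (n=14), H_right = 0.9774 (n=17)
H_children = (14/31)·0.9852 + (17/31)·0.9774 = 0.9809
IG = 0.9992 - 0.9809 = 0.0183

0.0183


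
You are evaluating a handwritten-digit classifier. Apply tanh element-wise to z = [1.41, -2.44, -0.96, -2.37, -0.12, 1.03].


tanh(1.41) = 0.8875
tanh(-2.44) = -0.9849
tanh(-0.96) = -0.7443
tanh(-2.37) = -0.9827
tanh(-0.12) = -0.1194
tanh(1.03) = 0.7739
result = [0.8875, -0.9849, -0.7443, -0.9827, -0.1194, 0.7739]

[0.8875, -0.9849, -0.7443, -0.9827, -0.1194, 0.7739]


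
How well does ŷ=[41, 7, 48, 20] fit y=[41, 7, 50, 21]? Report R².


ȳ = 29.75
SS_res = Σ(y-ŷ)² = 5
SS_tot = Σ(y-ȳ)² = 1130.75
R² = 1 - SS_res/SS_tot = 1 - 0.0044 = 0.9956

0.9956


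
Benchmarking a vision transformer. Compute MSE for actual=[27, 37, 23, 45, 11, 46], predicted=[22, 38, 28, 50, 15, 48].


Squared errors: (27-22)²=25, (37-38)²=1, (23-28)²=25, (45-50)²=25, (11-15)²=16, (46-48)²=4
Sum = 96
MSE = 96/6 = 16

16


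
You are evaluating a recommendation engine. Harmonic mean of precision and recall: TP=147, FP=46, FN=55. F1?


Precision = 147/193 = 0.7617
Recall = 147/202 = 0.7277
F1 = 2·P·R/(P+R) = 2·TP/(2·TP+FP+FN) = 294/(294+46+55) = 294/395 = 0.7443

0.7443


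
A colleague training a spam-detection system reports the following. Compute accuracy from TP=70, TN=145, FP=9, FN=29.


Accuracy = (TP+TN)/(TP+TN+FP+FN)
= (70+145)/(253)
= 215/253 = 84.98%

84.98%


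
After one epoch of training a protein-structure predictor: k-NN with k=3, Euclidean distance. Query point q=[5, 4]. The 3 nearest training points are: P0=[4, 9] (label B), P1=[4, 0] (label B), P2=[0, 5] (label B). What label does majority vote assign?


d(q,P0) = 5.099  (label B)
d(q,P1) = 4.1231  (label B)
d(q,P2) = 5.099  (label B)
Votes: A=0, B=3
Majority → B

B


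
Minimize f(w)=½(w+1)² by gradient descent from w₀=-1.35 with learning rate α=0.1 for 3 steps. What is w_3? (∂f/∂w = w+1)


step 1: grad = -1.35+1 = -0.35; w = -1.35 - 0.1·(-0.35) = -1.315
step 2: grad = -1.315+1 = -0.315; w = -1.315 - 0.1·(-0.315) = -1.2835
step 3: grad = -1.2835+1 = -0.2835; w = -1.2835 - 0.1·(-0.2835) = -1.25515

-1.25515


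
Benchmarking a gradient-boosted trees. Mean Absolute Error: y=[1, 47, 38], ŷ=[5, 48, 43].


Absolute errors: |1-5|=4, |47-48|=1, |38-43|=5
Sum = 10
MAE = 10/3 = 10/3

10/3


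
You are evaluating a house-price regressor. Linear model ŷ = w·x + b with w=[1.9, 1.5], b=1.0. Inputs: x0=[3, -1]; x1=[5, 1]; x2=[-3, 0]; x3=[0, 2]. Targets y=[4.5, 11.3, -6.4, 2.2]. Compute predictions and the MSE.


ŷ0 = (1.9)·(3) + (1.5)·(-1) + 1.0 = 5.2
ŷ1 = (1.9)·(5) + (1.5)·(1) + 1.0 = 12.0
ŷ2 = (1.9)·(-3) + (1.5)·(0) + 1.0 = -4.7
ŷ3 = (1.9)·(0) + (1.5)·(2) + 1.0 = 4.0
errors² = [0.49, 0.49, 2.89, 3.24]
MSE = 7.1100/4 = 1.7775

1.7775


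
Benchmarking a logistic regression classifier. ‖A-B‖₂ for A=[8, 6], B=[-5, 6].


d = √((8+ 5)² + (6-6)²)
  = √(169 + 0)
  = √169 = 13.0

13.0


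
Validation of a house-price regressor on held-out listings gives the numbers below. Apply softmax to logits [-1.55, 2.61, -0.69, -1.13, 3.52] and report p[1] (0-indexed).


Exponentials: e^-1.55=0.2122, e^2.61=13.5991, e^-0.69=0.5016, e^-1.13=0.323, e^3.52=33.7844
Sum = 48.4203
Softmax = [0.0044, 0.2809, 0.0104, 0.0067, 0.6977]
p[1] = 13.5991/48.4203 = 0.2809

0.2809


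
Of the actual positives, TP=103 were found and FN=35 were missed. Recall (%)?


Recall = TP/(TP+FN)
= 103/(103+35)
= 103/138 = 74.64%

74.64%


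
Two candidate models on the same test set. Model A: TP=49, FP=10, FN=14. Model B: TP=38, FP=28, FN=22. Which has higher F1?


Model A: P=49/59=0.8305, R=49/63=0.7778, F1=2PR/(P+R)=2TP/(2TP+FP+FN)=98/122=0.8033
Model B: P=38/66=0.5758, R=38/60=0.6333, F1=2PR/(P+R)=2TP/(2TP+FP+FN)=76/126=0.6032
0.8033 > 0.6032 → Model A

Model A


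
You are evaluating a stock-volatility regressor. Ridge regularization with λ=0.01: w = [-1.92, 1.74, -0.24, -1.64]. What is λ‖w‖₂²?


‖w‖₂² = (-1.92)² + (1.74)² + (-0.24)² + (-1.64)²
     = 3.6864 + 3.0276 + 0.0576 + 2.6896
     = 9.4612
λ·‖w‖₂² = 0.01·9.4612 = 0.094612

0.094612


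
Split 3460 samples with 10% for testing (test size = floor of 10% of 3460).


Test = ⌊3460·10/100⌋ = 346
Train = 3460 - 346 = 3114

Train: 3114, Test: 346


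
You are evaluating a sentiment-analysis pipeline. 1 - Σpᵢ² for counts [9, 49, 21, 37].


Probabilities: [9/116, 49/116, 21/116, 37/116] ≈ [0.0776, 0.4224, 0.181, 0.319]
Σpᵢ² = (81 + 2401 + 441 + 1369)/116² = 4292/13456
Gini = 1 - Σpᵢ² = 1 - 4292/13456 = 0.681

0.681


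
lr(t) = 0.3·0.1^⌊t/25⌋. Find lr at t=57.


n_drops = ⌊57/25⌋ = 2
lr = 0.3·0.1^2 = 0.3·0.01 = 0.003

0.003


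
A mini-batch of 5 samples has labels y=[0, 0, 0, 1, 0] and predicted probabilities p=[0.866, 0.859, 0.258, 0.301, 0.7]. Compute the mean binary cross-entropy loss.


L[0] = -ln(1-0.866) = -ln(0.134) = 2.0099
L[1] = -ln(1-0.859) = -ln(0.141) = 1.959
L[2] = -ln(1-0.258) = -ln(0.742) = 0.2984
L[3] = -ln(0.301) = 1.2006
L[4] = -ln(1-0.7) = -ln(0.3) = 1.204
mean = (2.0099 + 1.959 + 0.2984 + 1.2006 + 1.204)/5 = 1.3344

1.3344


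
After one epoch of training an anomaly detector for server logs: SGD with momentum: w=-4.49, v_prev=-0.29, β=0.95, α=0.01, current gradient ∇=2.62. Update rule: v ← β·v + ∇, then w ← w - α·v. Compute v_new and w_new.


v_new = 0.95·-0.29 + 2.62 = -0.2755 + 2.62 = 2.3445
w_new = -4.49 - 0.01·2.3445 = -4.49 - 0.023445 = -4.513445

v_new=2.3445, w_new=-4.513445
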